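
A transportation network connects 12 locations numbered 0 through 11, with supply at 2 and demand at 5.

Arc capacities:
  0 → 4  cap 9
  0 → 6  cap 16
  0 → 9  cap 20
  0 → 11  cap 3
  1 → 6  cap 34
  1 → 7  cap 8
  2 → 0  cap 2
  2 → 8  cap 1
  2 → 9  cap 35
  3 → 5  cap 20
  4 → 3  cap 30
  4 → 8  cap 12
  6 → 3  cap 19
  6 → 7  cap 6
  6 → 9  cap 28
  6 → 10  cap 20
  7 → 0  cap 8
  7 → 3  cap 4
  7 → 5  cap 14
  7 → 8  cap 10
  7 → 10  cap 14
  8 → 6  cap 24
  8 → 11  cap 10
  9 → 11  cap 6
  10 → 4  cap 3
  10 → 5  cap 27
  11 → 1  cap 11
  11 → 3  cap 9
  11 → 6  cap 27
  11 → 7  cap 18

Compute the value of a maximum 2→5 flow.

Maximum flow value: 9

augment #1: 2→0→4→3→5 bottleneck 2, total now 2
augment #2: 2→8→6→3→5 bottleneck 1, total now 3
augment #3: 2→9→11→3→5 bottleneck 6, total now 9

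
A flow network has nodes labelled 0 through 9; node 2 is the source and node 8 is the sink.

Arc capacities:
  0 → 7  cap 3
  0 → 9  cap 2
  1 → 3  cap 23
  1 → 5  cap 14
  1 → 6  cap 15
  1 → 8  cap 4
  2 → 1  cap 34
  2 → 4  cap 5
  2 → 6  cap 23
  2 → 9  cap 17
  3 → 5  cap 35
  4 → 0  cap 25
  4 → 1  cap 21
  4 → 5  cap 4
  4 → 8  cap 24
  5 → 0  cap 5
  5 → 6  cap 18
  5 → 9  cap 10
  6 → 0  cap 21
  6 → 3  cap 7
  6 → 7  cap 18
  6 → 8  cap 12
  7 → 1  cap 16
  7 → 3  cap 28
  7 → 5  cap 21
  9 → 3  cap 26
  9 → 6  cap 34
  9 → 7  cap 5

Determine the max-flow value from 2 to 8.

Maximum flow value: 21

augment #1: 2→1→8 bottleneck 4, total now 4
augment #2: 2→4→8 bottleneck 5, total now 9
augment #3: 2→6→8 bottleneck 12, total now 21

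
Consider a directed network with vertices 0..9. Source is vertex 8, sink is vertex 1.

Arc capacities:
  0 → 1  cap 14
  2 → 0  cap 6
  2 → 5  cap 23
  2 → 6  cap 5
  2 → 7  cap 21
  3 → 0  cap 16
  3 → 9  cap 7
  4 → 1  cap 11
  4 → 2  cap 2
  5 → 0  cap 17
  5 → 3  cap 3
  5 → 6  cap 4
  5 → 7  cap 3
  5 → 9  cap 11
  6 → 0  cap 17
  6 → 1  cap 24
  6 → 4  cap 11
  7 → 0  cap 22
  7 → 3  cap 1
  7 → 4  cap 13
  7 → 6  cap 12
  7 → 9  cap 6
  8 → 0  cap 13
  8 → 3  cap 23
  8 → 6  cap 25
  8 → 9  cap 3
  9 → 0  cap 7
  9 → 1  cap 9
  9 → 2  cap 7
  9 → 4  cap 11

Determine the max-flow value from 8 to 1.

augment #1: 8→0→1 bottleneck 13, total now 13
augment #2: 8→6→1 bottleneck 24, total now 37
augment #3: 8→9→1 bottleneck 3, total now 40
augment #4: 8→3→0→1 bottleneck 1, total now 41
augment #5: 8→3→9→1 bottleneck 6, total now 47
augment #6: 8→6→4→1 bottleneck 1, total now 48
augment #7: 8→3→9→4→1 bottleneck 1, total now 49

Maximum flow value: 49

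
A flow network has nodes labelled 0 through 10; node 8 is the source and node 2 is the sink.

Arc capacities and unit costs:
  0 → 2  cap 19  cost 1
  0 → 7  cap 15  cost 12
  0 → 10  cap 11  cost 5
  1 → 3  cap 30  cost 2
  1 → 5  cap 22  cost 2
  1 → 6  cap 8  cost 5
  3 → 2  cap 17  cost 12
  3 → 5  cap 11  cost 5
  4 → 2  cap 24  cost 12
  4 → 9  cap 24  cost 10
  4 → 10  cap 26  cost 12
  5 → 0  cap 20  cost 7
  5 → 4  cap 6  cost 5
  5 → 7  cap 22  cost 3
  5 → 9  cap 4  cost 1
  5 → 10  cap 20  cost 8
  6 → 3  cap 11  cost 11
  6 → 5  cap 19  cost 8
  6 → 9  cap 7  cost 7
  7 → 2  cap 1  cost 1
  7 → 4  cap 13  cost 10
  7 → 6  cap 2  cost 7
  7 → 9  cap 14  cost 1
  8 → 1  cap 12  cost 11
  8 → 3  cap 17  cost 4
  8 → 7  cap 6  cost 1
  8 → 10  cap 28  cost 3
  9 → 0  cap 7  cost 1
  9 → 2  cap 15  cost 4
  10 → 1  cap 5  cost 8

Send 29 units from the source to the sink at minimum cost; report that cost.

shortest-cost path #1: 8→7→2 push 1 @ unit cost 2 (adds 2)
shortest-cost path #2: 8→7→9→0→2 push 5 @ unit cost 4 (adds 20)
shortest-cost path #3: 8→3→5→9→0→2 push 2 @ unit cost 12 (adds 24)
shortest-cost path #4: 8→3→5→9→2 push 2 @ unit cost 14 (adds 28)
shortest-cost path #5: 8→3→2 push 13 @ unit cost 16 (adds 208)
shortest-cost path #6: 8→1→5→3→2 push 4 @ unit cost 20 (adds 80)
shortest-cost path #7: 8→1→5→7→9→2 push 2 @ unit cost 21 (adds 42)
total cost = 404

Minimum cost for 29 units: 404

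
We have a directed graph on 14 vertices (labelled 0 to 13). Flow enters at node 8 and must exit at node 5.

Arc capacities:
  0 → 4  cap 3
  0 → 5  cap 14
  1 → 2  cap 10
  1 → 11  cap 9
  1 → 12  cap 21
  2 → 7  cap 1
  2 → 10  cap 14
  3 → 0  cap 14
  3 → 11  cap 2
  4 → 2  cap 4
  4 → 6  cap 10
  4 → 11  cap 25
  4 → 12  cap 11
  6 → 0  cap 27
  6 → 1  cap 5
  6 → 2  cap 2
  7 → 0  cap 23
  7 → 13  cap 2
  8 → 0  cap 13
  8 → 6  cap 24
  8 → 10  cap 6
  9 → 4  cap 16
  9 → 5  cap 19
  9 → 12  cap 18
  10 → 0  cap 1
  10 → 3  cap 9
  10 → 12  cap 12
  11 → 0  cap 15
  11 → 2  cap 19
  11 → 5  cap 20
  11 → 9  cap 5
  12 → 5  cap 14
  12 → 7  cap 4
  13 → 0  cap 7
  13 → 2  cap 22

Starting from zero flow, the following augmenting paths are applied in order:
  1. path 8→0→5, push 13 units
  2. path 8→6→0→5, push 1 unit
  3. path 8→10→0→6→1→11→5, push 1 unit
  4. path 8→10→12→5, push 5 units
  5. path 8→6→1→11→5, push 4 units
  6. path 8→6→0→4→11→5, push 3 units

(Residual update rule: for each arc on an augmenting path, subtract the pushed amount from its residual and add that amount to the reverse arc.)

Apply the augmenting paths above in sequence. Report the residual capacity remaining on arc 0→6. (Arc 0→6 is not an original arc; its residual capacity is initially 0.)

Residual capacity of (0,6): 3

after path 1 (8→0→5, push 13): res(0,6)=0
after path 2 (8→6→0→5, push 1): res(0,6)=1
after path 3 (8→10→0→6→1→11→5, push 1): res(0,6)=0
after path 4 (8→10→12→5, push 5): res(0,6)=0
after path 5 (8→6→1→11→5, push 4): res(0,6)=0
after path 6 (8→6→0→4→11→5, push 3): res(0,6)=3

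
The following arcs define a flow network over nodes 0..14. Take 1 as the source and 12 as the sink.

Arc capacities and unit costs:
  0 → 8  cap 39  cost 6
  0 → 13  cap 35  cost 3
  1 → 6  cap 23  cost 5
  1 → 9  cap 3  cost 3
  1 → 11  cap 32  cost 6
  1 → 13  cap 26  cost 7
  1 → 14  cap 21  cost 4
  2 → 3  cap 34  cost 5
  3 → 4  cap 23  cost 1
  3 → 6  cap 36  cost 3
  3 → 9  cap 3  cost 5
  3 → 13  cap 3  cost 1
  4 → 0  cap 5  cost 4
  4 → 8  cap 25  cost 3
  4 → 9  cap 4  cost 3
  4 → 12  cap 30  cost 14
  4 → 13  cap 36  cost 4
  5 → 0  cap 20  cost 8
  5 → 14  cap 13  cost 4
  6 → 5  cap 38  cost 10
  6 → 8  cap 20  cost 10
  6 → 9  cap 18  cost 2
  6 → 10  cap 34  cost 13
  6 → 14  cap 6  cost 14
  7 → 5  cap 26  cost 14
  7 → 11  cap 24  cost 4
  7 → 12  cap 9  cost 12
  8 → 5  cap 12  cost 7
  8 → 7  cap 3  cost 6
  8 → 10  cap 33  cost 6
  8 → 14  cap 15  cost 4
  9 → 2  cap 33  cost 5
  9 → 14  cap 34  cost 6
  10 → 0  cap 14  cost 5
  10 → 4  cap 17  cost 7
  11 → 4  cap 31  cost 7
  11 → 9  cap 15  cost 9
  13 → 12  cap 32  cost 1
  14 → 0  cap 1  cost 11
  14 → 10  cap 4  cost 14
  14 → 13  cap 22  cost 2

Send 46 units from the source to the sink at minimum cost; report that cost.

Minimum cost for 46 units: 613

shortest-cost path #1: 1→14→13→12 push 21 @ unit cost 7 (adds 147)
shortest-cost path #2: 1→13→12 push 11 @ unit cost 8 (adds 88)
shortest-cost path #3: 1→11→4→12 push 14 @ unit cost 27 (adds 378)
total cost = 613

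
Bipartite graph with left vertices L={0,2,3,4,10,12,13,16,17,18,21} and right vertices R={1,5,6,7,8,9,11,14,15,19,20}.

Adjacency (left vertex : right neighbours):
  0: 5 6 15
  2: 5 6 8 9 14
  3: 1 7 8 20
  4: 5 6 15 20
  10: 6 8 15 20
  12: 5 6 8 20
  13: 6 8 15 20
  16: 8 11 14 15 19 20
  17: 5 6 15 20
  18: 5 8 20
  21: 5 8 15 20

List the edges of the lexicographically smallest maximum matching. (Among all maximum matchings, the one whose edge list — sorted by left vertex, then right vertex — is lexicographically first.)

|M| = 8 (so the lex-smallest maximum matching has 8 edges)
process left vertices in ascending order; for each, take the smallest-labelled available neighbour that still permits 8 edges overall, or leave it unmatched if none does
lex-smallest matching: {0-5, 2-9, 3-1, 4-6, 10-8, 12-20, 13-15, 16-11}

Lex-smallest maximum matching: {(0,5), (2,9), (3,1), (4,6), (10,8), (12,20), (13,15), (16,11)}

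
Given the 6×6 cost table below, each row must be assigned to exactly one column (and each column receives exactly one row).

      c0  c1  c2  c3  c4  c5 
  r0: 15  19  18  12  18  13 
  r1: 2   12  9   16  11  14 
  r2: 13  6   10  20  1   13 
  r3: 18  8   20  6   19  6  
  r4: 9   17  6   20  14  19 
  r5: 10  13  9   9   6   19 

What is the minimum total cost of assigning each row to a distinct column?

optimal assignment: row0→col3 (cost 12), row1→col0 (cost 2), row2→col1 (cost 6), row3→col5 (cost 6), row4→col2 (cost 6), row5→col4 (cost 6)
total = 12 + 2 + 6 + 6 + 6 + 6 = 38

Minimum assignment cost: 38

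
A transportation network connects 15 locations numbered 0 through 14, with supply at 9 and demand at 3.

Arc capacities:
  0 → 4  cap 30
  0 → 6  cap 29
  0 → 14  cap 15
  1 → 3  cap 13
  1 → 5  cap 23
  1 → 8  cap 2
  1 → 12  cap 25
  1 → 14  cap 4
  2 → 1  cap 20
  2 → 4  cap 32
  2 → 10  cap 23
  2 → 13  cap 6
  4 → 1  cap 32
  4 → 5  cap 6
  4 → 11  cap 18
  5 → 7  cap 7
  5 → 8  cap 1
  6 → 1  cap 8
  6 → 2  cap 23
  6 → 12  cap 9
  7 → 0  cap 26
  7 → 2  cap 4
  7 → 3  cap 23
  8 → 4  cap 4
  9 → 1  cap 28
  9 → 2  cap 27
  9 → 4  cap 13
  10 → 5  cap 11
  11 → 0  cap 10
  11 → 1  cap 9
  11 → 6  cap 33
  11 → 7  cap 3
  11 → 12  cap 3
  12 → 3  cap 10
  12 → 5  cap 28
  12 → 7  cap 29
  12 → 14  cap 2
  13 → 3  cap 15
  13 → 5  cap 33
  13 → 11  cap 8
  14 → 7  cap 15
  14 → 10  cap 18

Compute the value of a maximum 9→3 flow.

augment #1: 9→1→3 bottleneck 13, total now 13
augment #2: 9→1→12→3 bottleneck 10, total now 23
augment #3: 9→2→13→3 bottleneck 6, total now 29
augment #4: 9→1→5→7→3 bottleneck 5, total now 34
augment #5: 9→4→5→7→3 bottleneck 2, total now 36
augment #6: 9→4→11→7→3 bottleneck 3, total now 39
augment #7: 9→2→1→12→7→3 bottleneck 13, total now 52

Maximum flow value: 52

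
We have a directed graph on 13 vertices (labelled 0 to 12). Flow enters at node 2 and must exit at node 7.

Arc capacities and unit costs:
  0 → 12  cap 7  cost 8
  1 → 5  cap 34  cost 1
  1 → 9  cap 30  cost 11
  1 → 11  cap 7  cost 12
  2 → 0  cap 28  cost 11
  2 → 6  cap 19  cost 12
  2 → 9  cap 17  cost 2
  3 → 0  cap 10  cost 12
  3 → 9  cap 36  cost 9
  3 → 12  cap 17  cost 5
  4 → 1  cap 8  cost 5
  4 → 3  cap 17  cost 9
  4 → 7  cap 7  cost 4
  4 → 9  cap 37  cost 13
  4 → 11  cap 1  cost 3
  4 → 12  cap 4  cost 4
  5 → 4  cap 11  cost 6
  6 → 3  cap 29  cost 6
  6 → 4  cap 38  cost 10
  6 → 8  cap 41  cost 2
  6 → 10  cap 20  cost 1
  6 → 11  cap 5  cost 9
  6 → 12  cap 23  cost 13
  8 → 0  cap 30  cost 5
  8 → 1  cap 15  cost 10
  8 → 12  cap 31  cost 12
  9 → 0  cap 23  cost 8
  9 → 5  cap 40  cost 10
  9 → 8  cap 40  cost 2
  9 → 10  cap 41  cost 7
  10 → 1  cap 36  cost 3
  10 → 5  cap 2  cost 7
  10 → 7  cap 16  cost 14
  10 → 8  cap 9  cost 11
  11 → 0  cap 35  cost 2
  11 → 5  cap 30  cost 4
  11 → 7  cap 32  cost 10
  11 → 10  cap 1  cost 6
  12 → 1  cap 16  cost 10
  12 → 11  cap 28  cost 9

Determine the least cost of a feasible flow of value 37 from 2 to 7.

Minimum cost for 37 units: 1040

shortest-cost path #1: 2→9→5→4→7 push 7 @ unit cost 22 (adds 154)
shortest-cost path #2: 2→9→10→7 push 10 @ unit cost 23 (adds 230)
shortest-cost path #3: 2→6→10→7 push 6 @ unit cost 27 (adds 162)
shortest-cost path #4: 2→6→11→7 push 5 @ unit cost 31 (adds 155)
shortest-cost path #5: 2→6→4→11→7 push 1 @ unit cost 35 (adds 35)
shortest-cost path #6: 2→6→10→1→11→7 push 7 @ unit cost 38 (adds 266)
shortest-cost path #7: 2→0→12→11→7 push 1 @ unit cost 38 (adds 38)
total cost = 1040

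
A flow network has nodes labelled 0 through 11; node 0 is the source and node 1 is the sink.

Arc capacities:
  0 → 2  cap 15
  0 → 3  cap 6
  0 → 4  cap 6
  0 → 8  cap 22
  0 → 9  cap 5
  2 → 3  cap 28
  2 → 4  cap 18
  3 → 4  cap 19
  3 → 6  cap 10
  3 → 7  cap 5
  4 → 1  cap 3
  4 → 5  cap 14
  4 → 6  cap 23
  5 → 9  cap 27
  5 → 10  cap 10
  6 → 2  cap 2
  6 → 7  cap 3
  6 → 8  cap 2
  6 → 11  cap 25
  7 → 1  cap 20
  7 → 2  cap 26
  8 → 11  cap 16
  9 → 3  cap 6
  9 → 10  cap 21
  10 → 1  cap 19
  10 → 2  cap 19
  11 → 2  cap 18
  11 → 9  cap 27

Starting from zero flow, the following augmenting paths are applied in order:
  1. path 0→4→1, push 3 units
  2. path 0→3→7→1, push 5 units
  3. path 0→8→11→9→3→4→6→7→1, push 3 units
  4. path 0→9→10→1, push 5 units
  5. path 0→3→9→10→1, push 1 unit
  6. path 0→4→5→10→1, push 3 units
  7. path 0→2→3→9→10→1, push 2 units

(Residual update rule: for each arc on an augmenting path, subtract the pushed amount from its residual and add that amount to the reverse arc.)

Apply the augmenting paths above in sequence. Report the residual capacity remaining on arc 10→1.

after path 1 (0→4→1, push 3): res(10,1)=19
after path 2 (0→3→7→1, push 5): res(10,1)=19
after path 3 (0→8→11→9→3→4→6→7→1, push 3): res(10,1)=19
after path 4 (0→9→10→1, push 5): res(10,1)=14
after path 5 (0→3→9→10→1, push 1): res(10,1)=13
after path 6 (0→4→5→10→1, push 3): res(10,1)=10
after path 7 (0→2→3→9→10→1, push 2): res(10,1)=8

Residual capacity of (10,1): 8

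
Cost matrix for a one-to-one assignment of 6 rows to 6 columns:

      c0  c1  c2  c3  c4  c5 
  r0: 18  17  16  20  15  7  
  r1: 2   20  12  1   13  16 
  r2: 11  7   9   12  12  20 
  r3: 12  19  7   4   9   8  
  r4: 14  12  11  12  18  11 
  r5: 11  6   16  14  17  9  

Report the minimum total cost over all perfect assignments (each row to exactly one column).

Minimum assignment cost: 42

optimal assignment: row0→col5 (cost 7), row1→col0 (cost 2), row2→col4 (cost 12), row3→col3 (cost 4), row4→col2 (cost 11), row5→col1 (cost 6)
total = 7 + 2 + 12 + 4 + 11 + 6 = 42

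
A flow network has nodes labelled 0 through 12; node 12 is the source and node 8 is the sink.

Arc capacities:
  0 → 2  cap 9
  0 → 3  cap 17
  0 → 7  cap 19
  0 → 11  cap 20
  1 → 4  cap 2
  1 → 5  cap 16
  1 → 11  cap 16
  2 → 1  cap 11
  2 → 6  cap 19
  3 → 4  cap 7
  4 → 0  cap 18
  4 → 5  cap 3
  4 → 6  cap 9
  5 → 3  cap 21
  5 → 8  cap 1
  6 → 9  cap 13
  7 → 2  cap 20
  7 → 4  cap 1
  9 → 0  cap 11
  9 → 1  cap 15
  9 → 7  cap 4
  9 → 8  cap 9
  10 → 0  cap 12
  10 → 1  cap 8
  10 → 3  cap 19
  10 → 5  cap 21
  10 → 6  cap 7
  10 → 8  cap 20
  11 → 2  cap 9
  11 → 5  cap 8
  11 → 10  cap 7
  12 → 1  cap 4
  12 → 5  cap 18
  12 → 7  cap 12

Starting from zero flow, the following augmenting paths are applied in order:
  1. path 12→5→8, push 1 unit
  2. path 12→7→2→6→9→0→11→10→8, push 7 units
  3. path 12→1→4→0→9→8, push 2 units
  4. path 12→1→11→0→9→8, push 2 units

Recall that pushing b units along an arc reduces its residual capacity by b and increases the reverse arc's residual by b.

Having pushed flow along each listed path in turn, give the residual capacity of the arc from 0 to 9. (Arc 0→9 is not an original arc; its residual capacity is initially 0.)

after path 1 (12→5→8, push 1): res(0,9)=0
after path 2 (12→7→2→6→9→0→11→10→8, push 7): res(0,9)=7
after path 3 (12→1→4→0→9→8, push 2): res(0,9)=5
after path 4 (12→1→11→0→9→8, push 2): res(0,9)=3

Residual capacity of (0,9): 3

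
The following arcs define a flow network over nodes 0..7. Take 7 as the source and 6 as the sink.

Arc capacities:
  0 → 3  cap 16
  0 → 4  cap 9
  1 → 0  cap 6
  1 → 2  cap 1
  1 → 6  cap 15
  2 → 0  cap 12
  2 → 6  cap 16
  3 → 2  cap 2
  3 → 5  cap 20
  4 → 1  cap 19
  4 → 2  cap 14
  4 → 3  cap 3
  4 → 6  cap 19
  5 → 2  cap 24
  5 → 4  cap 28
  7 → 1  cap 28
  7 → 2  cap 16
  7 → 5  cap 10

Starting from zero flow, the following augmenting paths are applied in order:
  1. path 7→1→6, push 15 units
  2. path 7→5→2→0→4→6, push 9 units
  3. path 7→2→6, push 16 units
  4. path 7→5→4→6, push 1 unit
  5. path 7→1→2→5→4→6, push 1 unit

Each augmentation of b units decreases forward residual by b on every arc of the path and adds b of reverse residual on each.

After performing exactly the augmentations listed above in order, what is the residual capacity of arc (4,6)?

Residual capacity of (4,6): 8

after path 1 (7→1→6, push 15): res(4,6)=19
after path 2 (7→5→2→0→4→6, push 9): res(4,6)=10
after path 3 (7→2→6, push 16): res(4,6)=10
after path 4 (7→5→4→6, push 1): res(4,6)=9
after path 5 (7→1→2→5→4→6, push 1): res(4,6)=8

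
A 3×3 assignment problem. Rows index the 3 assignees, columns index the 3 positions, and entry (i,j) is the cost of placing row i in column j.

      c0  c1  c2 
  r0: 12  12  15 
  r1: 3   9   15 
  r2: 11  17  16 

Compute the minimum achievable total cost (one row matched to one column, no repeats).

Minimum assignment cost: 31

optimal assignment: row0→col1 (cost 12), row1→col0 (cost 3), row2→col2 (cost 16)
total = 12 + 3 + 16 = 31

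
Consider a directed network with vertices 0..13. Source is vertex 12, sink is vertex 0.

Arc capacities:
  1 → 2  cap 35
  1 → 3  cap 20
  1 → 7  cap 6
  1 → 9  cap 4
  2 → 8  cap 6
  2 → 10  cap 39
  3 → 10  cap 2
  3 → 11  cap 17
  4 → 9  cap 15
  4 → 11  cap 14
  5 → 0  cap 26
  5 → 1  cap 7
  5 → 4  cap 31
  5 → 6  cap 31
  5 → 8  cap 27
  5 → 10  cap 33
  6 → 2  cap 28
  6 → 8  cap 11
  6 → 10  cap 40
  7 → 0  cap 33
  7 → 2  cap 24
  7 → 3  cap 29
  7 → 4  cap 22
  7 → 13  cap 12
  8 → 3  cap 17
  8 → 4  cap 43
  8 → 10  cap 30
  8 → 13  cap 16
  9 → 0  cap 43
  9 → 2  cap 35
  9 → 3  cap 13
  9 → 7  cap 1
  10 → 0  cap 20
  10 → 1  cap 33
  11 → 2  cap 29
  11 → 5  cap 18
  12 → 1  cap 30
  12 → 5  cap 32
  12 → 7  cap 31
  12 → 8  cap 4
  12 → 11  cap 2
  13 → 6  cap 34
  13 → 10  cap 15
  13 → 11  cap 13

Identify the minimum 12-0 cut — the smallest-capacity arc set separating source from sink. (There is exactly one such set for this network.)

Min-cut arcs: {(1,9), (4,9), (5,0), (7,0), (10,0)} (total capacity 98)

augment #1: 12→5→0 push 26
augment #2: 12→7→0 push 31
augment #3: 12→1→7→0 push 2
augment #4: 12→1→9→0 push 4
augment #5: 12→5→10→0 push 6
augment #6: 12→8→10→0 push 4
augment #7: 12→1→2→10→0 push 10
augment #8: 12→1→7→4→9→0 push 4
augment #9: 12→11→5→4→9→0 push 2
augment #10: 12→1→2→8→4→9→0 push 6
augment #11: 12→1→2→10→5→4→9→0 push 3
max flow = 98; residual-reachable set from 12 gives S-side
cut edges (S→T): {(1,9), (4,9), (5,0), (7,0), (10,0)} total cap 98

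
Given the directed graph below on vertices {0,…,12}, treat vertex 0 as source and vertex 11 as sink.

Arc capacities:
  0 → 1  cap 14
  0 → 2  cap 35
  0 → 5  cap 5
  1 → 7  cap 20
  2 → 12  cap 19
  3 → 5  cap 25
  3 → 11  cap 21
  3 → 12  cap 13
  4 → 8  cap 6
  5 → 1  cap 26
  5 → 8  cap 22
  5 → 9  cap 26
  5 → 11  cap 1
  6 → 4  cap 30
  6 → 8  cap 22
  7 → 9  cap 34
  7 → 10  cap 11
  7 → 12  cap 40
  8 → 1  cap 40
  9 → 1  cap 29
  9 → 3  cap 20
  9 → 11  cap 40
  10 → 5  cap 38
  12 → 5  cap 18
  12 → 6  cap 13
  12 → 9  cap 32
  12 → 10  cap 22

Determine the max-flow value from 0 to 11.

Maximum flow value: 38

augment #1: 0→5→11 bottleneck 1, total now 1
augment #2: 0→5→9→11 bottleneck 4, total now 5
augment #3: 0→1→7→9→11 bottleneck 14, total now 19
augment #4: 0→2→12→9→11 bottleneck 19, total now 38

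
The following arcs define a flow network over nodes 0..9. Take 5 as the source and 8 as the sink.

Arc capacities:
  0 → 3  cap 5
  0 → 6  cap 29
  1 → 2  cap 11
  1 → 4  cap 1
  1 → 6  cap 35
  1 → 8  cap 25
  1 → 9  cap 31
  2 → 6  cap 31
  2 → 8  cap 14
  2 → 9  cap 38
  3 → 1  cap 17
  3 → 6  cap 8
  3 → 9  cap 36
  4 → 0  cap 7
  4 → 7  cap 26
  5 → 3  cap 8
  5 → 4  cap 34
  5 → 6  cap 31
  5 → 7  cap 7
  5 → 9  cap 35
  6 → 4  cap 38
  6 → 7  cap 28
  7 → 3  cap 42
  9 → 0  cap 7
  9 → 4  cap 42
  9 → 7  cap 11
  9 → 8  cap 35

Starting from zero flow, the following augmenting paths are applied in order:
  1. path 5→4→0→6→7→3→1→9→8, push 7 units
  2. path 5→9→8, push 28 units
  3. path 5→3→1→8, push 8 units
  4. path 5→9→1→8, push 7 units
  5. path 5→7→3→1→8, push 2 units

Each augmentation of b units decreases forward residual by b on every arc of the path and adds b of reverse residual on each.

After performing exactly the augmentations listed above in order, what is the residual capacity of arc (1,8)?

after path 1 (5→4→0→6→7→3→1→9→8, push 7): res(1,8)=25
after path 2 (5→9→8, push 28): res(1,8)=25
after path 3 (5→3→1→8, push 8): res(1,8)=17
after path 4 (5→9→1→8, push 7): res(1,8)=10
after path 5 (5→7→3→1→8, push 2): res(1,8)=8

Residual capacity of (1,8): 8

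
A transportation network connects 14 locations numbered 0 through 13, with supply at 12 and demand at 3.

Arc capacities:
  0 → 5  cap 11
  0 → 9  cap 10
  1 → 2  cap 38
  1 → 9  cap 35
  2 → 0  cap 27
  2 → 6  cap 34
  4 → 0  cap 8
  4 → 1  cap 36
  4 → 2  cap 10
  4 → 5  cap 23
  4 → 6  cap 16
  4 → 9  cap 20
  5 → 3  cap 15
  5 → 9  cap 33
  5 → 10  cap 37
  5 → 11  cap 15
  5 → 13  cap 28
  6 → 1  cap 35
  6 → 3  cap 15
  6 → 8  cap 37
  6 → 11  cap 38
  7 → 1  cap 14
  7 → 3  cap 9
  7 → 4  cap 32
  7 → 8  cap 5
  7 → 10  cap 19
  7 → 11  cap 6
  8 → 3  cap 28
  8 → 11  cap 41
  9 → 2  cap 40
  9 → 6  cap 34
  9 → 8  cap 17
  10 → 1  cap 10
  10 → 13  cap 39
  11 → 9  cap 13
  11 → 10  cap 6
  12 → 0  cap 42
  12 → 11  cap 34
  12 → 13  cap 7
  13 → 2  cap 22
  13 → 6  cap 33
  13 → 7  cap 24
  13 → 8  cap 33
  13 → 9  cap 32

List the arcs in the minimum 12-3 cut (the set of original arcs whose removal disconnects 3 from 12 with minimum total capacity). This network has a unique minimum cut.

Min-cut arcs: {(0,5), (0,9), (11,9), (11,10), (12,13)} (total capacity 47)

augment #1: 12→0→5→3 push 11
augment #2: 12→13→6→3 push 7
augment #3: 12→0→9→6→3 push 8
augment #4: 12→0→9→8→3 push 2
augment #5: 12→11→9→8→3 push 13
augment #6: 12→11→10→13→7→3 push 6
max flow = 47; residual-reachable set from 12 gives S-side
cut edges (S→T): {(0,5), (0,9), (11,9), (11,10), (12,13)} total cap 47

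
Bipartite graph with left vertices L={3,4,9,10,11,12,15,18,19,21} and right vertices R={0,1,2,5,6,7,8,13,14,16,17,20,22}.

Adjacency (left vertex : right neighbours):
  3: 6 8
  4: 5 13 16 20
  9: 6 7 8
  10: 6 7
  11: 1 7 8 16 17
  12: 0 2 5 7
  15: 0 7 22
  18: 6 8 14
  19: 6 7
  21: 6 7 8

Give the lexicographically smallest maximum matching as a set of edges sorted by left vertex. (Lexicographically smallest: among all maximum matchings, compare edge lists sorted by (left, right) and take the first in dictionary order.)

Lex-smallest maximum matching: {(3,6), (4,5), (9,7), (11,1), (12,0), (15,22), (18,14), (21,8)}

|M| = 8 (so the lex-smallest maximum matching has 8 edges)
process left vertices in ascending order; for each, take the smallest-labelled available neighbour that still permits 8 edges overall, or leave it unmatched if none does
lex-smallest matching: {3-6, 4-5, 9-7, 11-1, 12-0, 15-22, 18-14, 21-8}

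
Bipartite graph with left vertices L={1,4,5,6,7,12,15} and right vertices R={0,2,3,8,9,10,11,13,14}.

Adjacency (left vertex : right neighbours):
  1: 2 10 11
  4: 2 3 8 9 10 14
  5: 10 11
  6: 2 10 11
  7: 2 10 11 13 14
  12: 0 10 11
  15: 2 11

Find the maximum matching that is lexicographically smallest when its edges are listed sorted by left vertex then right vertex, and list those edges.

Lex-smallest maximum matching: {(1,2), (4,3), (5,10), (6,11), (7,13), (12,0)}

|M| = 6 (so the lex-smallest maximum matching has 6 edges)
process left vertices in ascending order; for each, take the smallest-labelled available neighbour that still permits 6 edges overall, or leave it unmatched if none does
lex-smallest matching: {1-2, 4-3, 5-10, 6-11, 7-13, 12-0}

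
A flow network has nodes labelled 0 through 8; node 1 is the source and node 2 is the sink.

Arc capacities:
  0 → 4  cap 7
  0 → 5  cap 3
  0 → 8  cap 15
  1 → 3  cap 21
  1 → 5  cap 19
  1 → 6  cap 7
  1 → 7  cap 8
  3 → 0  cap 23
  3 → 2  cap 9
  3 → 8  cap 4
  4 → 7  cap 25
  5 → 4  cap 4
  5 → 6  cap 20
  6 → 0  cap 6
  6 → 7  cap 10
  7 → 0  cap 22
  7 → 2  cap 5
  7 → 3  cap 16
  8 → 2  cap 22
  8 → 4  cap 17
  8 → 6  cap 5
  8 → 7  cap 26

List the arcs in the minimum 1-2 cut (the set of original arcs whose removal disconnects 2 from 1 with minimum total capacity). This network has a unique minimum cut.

Min-cut arcs: {(0,8), (3,2), (3,8), (7,2)} (total capacity 33)

augment #1: 1→3→2 push 9
augment #2: 1→7→2 push 5
augment #3: 1→3→8→2 push 4
augment #4: 1→3→0→8→2 push 8
augment #5: 1→6→0→8→2 push 6
augment #6: 1→7→0→8→2 push 1
max flow = 33; residual-reachable set from 1 gives S-side
cut edges (S→T): {(0,8), (3,2), (3,8), (7,2)} total cap 33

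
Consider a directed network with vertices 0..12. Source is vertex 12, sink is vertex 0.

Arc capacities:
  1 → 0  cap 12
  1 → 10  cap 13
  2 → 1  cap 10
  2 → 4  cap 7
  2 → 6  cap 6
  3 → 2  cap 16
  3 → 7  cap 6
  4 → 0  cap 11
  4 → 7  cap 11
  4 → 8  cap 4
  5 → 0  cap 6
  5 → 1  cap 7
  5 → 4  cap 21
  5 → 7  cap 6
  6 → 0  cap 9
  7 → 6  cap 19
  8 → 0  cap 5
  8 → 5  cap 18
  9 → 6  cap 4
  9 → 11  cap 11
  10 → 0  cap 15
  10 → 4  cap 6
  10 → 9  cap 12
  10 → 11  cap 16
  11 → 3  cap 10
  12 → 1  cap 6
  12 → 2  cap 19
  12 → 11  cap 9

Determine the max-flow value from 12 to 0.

augment #1: 12→1→0 bottleneck 6, total now 6
augment #2: 12→2→1→0 bottleneck 6, total now 12
augment #3: 12→2→4→0 bottleneck 7, total now 19
augment #4: 12→2→6→0 bottleneck 6, total now 25
augment #5: 12→11→3→7→6→0 bottleneck 3, total now 28
augment #6: 12→11→3→2→1→10→0 bottleneck 4, total now 32

Maximum flow value: 32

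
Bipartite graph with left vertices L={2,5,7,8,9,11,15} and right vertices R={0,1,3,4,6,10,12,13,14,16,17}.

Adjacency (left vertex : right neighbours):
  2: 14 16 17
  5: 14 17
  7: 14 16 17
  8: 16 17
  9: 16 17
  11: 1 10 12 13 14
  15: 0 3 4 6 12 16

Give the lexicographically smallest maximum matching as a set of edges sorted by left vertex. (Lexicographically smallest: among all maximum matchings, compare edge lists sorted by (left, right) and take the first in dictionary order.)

|M| = 5 (so the lex-smallest maximum matching has 5 edges)
process left vertices in ascending order; for each, take the smallest-labelled available neighbour that still permits 5 edges overall, or leave it unmatched if none does
lex-smallest matching: {2-14, 5-17, 7-16, 11-1, 15-0}

Lex-smallest maximum matching: {(2,14), (5,17), (7,16), (11,1), (15,0)}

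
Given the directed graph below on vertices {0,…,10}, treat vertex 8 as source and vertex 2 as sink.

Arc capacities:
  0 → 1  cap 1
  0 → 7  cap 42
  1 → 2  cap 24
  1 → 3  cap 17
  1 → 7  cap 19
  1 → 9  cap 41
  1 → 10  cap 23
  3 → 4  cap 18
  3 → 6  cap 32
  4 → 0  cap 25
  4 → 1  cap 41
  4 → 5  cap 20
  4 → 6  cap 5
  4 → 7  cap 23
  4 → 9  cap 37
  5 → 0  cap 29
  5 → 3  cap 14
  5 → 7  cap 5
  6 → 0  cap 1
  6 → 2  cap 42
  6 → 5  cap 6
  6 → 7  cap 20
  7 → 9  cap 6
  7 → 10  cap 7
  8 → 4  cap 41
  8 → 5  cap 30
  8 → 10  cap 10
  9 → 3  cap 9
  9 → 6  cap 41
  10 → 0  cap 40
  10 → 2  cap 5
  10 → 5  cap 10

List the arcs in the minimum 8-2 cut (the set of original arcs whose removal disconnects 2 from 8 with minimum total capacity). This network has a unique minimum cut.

Min-cut arcs: {(0,1), (5,3), (7,9), (8,4), (10,2)} (total capacity 67)

augment #1: 8→10→2 push 5
augment #2: 8→4→1→2 push 24
augment #3: 8→4→6→2 push 5
augment #4: 8→4→9→6→2 push 12
augment #5: 8→5→3→6→2 push 14
augment #6: 8→5→7→9→6→2 push 5
augment #7: 8→5→0→1→3→6→2 push 1
augment #8: 8→5→0→7→9→6→2 push 1
max flow = 67; residual-reachable set from 8 gives S-side
cut edges (S→T): {(0,1), (5,3), (7,9), (8,4), (10,2)} total cap 67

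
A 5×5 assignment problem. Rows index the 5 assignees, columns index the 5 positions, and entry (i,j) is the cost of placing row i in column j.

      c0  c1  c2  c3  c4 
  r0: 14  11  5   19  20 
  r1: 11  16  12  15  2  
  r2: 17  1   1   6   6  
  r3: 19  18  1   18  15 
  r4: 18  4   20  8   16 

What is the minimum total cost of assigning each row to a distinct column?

Minimum assignment cost: 26

optimal assignment: row0→col0 (cost 14), row1→col4 (cost 2), row2→col1 (cost 1), row3→col2 (cost 1), row4→col3 (cost 8)
total = 14 + 2 + 1 + 1 + 8 = 26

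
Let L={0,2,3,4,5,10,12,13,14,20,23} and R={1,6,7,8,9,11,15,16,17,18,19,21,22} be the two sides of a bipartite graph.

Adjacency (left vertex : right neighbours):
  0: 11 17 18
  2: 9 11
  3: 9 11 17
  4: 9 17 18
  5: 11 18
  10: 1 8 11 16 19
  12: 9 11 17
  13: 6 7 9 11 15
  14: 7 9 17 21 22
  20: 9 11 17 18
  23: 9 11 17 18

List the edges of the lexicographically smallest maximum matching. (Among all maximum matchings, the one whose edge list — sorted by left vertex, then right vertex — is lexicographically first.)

|M| = 7 (so the lex-smallest maximum matching has 7 edges)
process left vertices in ascending order; for each, take the smallest-labelled available neighbour that still permits 7 edges overall, or leave it unmatched if none does
lex-smallest matching: {0-11, 2-9, 3-17, 4-18, 10-1, 13-6, 14-7}

Lex-smallest maximum matching: {(0,11), (2,9), (3,17), (4,18), (10,1), (13,6), (14,7)}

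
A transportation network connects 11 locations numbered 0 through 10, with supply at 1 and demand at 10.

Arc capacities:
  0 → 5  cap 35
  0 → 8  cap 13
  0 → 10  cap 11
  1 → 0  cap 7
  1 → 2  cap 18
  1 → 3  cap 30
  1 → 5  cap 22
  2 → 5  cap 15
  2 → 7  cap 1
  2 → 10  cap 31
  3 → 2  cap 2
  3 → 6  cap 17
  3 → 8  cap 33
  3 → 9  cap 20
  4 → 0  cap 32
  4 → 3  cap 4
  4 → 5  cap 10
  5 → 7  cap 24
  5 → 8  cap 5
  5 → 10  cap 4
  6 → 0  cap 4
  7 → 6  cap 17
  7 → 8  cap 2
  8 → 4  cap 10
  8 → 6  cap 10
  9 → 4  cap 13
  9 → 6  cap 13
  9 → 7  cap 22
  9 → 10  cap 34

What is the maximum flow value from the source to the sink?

augment #1: 1→0→10 bottleneck 7, total now 7
augment #2: 1→2→10 bottleneck 18, total now 25
augment #3: 1→5→10 bottleneck 4, total now 29
augment #4: 1→3→2→10 bottleneck 2, total now 31
augment #5: 1→3→9→10 bottleneck 20, total now 51
augment #6: 1→3→6→0→10 bottleneck 4, total now 55

Maximum flow value: 55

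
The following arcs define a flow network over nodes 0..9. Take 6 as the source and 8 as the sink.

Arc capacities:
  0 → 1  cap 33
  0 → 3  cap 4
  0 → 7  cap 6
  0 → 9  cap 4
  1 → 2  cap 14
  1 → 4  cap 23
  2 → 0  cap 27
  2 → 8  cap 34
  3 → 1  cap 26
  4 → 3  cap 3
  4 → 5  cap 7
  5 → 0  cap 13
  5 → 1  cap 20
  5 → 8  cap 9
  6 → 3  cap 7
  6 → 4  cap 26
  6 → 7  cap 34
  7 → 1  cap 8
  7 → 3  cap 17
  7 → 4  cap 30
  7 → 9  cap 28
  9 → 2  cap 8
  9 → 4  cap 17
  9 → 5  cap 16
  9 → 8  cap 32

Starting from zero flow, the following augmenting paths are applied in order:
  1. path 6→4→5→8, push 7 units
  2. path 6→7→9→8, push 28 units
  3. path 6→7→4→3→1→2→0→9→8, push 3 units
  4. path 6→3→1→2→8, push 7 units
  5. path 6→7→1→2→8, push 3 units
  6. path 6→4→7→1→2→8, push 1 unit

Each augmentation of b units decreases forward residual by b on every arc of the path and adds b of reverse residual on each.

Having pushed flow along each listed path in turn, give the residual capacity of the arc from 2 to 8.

Residual capacity of (2,8): 23

after path 1 (6→4→5→8, push 7): res(2,8)=34
after path 2 (6→7→9→8, push 28): res(2,8)=34
after path 3 (6→7→4→3→1→2→0→9→8, push 3): res(2,8)=34
after path 4 (6→3→1→2→8, push 7): res(2,8)=27
after path 5 (6→7→1→2→8, push 3): res(2,8)=24
after path 6 (6→4→7→1→2→8, push 1): res(2,8)=23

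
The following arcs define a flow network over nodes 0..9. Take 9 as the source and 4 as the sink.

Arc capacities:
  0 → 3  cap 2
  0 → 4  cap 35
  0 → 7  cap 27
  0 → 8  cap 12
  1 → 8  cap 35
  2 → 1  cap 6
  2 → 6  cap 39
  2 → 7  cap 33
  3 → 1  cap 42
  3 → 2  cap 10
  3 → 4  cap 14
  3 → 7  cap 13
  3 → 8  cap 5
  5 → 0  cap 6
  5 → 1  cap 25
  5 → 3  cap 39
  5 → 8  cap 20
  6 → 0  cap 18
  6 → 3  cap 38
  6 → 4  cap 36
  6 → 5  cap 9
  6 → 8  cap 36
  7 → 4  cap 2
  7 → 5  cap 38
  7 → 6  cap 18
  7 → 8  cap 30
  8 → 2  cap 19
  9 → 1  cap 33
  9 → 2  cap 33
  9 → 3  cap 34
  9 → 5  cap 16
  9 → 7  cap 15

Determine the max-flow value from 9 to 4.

Maximum flow value: 76

augment #1: 9→3→4 bottleneck 14, total now 14
augment #2: 9→7→4 bottleneck 2, total now 16
augment #3: 9→2→6→4 bottleneck 33, total now 49
augment #4: 9→5→0→4 bottleneck 6, total now 55
augment #5: 9→7→6→4 bottleneck 3, total now 58
augment #6: 9→7→6→0→4 bottleneck 10, total now 68
augment #7: 9→3→2→6→0→4 bottleneck 6, total now 74
augment #8: 9→3→7→6→0→4 bottleneck 2, total now 76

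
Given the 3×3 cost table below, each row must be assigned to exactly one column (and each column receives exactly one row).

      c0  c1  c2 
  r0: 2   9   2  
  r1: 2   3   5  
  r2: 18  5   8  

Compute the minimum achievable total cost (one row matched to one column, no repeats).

Minimum assignment cost: 9

optimal assignment: row0→col2 (cost 2), row1→col0 (cost 2), row2→col1 (cost 5)
total = 2 + 2 + 5 = 9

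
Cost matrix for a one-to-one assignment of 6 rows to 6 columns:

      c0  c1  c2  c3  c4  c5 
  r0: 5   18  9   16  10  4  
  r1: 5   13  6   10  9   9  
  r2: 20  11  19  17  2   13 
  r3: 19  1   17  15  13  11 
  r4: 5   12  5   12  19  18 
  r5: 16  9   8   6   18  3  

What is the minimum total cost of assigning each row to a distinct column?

optimal assignment: row0→col5 (cost 4), row1→col0 (cost 5), row2→col4 (cost 2), row3→col1 (cost 1), row4→col2 (cost 5), row5→col3 (cost 6)
total = 4 + 5 + 2 + 1 + 5 + 6 = 23

Minimum assignment cost: 23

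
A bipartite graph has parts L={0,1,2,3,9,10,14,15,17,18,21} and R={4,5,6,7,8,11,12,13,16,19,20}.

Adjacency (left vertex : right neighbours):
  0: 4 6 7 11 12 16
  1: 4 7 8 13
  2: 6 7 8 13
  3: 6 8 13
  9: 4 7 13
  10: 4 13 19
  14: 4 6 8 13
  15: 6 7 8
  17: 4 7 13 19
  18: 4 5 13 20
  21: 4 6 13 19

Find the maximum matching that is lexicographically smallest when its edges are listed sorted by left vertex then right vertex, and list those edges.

Lex-smallest maximum matching: {(0,11), (1,4), (2,6), (3,8), (9,7), (10,13), (17,19), (18,5)}

|M| = 8 (so the lex-smallest maximum matching has 8 edges)
process left vertices in ascending order; for each, take the smallest-labelled available neighbour that still permits 8 edges overall, or leave it unmatched if none does
lex-smallest matching: {0-11, 1-4, 2-6, 3-8, 9-7, 10-13, 17-19, 18-5}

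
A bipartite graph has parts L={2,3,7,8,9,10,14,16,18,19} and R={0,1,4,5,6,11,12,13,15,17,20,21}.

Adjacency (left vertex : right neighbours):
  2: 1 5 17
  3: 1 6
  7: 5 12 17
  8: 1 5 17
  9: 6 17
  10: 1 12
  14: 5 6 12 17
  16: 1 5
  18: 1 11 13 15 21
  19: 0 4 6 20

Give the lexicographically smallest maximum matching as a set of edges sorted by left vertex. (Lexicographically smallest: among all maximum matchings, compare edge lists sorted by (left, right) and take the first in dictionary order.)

|M| = 7 (so the lex-smallest maximum matching has 7 edges)
process left vertices in ascending order; for each, take the smallest-labelled available neighbour that still permits 7 edges overall, or leave it unmatched if none does
lex-smallest matching: {2-1, 3-6, 7-5, 8-17, 10-12, 18-11, 19-0}

Lex-smallest maximum matching: {(2,1), (3,6), (7,5), (8,17), (10,12), (18,11), (19,0)}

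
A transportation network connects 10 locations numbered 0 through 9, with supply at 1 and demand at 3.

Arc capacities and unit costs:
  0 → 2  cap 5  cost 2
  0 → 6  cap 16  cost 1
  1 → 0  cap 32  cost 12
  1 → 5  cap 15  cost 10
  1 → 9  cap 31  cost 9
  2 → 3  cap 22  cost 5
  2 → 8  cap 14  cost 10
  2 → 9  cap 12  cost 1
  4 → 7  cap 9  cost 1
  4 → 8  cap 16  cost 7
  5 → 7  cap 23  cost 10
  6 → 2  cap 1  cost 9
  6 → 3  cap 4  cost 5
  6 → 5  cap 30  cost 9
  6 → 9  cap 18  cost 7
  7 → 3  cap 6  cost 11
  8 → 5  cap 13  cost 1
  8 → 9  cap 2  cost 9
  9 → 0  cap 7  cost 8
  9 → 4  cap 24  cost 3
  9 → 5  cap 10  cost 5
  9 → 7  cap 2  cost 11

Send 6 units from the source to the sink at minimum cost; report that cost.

shortest-cost path #1: 1→0→6→3 push 4 @ unit cost 18 (adds 72)
shortest-cost path #2: 1→0→2→3 push 2 @ unit cost 19 (adds 38)
total cost = 110

Minimum cost for 6 units: 110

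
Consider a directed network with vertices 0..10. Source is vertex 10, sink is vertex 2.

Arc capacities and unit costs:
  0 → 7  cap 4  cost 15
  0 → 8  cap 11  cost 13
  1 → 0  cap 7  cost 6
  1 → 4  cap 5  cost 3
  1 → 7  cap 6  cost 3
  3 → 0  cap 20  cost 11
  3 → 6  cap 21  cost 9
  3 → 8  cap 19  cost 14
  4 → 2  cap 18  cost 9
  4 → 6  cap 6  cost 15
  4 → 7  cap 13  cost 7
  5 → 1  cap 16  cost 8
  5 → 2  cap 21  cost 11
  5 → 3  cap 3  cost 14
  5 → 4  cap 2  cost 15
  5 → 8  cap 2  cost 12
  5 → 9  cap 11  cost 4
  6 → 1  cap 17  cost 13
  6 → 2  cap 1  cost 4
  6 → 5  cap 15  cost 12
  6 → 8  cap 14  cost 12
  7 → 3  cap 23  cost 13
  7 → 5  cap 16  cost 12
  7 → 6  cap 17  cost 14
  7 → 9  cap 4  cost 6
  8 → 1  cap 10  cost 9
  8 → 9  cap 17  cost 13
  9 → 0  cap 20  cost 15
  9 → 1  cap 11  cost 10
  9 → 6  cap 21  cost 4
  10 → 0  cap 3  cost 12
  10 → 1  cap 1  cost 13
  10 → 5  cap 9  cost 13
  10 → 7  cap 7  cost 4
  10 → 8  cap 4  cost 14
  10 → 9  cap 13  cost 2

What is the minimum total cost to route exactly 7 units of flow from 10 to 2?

shortest-cost path #1: 10→9→6→2 push 1 @ unit cost 10 (adds 10)
shortest-cost path #2: 10→5→2 push 6 @ unit cost 24 (adds 144)
total cost = 154

Minimum cost for 7 units: 154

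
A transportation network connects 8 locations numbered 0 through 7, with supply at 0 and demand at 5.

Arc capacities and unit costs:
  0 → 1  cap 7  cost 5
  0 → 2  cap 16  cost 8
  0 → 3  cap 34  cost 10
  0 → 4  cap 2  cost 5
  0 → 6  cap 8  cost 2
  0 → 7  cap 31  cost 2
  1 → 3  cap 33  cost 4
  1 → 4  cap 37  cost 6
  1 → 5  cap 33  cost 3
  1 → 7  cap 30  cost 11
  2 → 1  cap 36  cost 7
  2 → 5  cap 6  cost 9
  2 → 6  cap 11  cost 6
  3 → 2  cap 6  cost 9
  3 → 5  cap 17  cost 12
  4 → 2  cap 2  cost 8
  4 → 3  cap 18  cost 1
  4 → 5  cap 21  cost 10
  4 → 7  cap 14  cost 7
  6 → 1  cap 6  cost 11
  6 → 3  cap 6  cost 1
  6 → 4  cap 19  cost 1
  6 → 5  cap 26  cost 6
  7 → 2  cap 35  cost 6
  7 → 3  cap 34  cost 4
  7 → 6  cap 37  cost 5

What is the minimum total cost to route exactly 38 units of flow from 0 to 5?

Minimum cost for 38 units: 435

shortest-cost path #1: 0→1→5 push 7 @ unit cost 8 (adds 56)
shortest-cost path #2: 0→6→5 push 8 @ unit cost 8 (adds 64)
shortest-cost path #3: 0→7→6→5 push 18 @ unit cost 13 (adds 234)
shortest-cost path #4: 0→4→5 push 2 @ unit cost 15 (adds 30)
shortest-cost path #5: 0→2→5 push 3 @ unit cost 17 (adds 51)
total cost = 435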